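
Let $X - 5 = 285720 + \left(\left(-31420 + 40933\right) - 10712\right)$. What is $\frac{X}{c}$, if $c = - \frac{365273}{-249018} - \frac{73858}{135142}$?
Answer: $\frac{1993980401028}{6449761} \approx 3.0916 \cdot 10^{5}$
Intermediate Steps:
$c = \frac{6449761}{7008078}$ ($c = \left(-365273\right) \left(- \frac{1}{249018}\right) - \frac{36929}{67571} = \frac{365273}{249018} - \frac{36929}{67571} = \frac{6449761}{7008078} \approx 0.92033$)
$X = 284526$ ($X = 5 + \left(285720 + \left(\left(-31420 + 40933\right) - 10712\right)\right) = 5 + \left(285720 + \left(9513 - 10712\right)\right) = 5 + \left(285720 - 1199\right) = 5 + 284521 = 284526$)
$\frac{X}{c} = \frac{284526}{\frac{6449761}{7008078}} = 284526 \cdot \frac{7008078}{6449761} = \frac{1993980401028}{6449761}$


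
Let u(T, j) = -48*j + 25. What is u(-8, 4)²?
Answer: 27889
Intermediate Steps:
u(T, j) = 25 - 48*j
u(-8, 4)² = (25 - 48*4)² = (25 - 192)² = (-167)² = 27889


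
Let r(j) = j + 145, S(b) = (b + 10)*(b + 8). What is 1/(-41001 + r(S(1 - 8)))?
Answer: -1/40853 ≈ -2.4478e-5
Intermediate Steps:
S(b) = (8 + b)*(10 + b) (S(b) = (10 + b)*(8 + b) = (8 + b)*(10 + b))
r(j) = 145 + j
1/(-41001 + r(S(1 - 8))) = 1/(-41001 + (145 + (80 + (1 - 8)**2 + 18*(1 - 8)))) = 1/(-41001 + (145 + (80 + (-7)**2 + 18*(-7)))) = 1/(-41001 + (145 + (80 + 49 - 126))) = 1/(-41001 + (145 + 3)) = 1/(-41001 + 148) = 1/(-40853) = -1/40853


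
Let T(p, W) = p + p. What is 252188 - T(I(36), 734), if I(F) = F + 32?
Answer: 252052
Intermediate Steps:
I(F) = 32 + F
T(p, W) = 2*p
252188 - T(I(36), 734) = 252188 - 2*(32 + 36) = 252188 - 2*68 = 252188 - 1*136 = 252188 - 136 = 252052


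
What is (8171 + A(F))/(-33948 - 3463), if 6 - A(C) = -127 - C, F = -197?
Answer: -737/3401 ≈ -0.21670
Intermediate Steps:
A(C) = 133 + C (A(C) = 6 - (-127 - C) = 6 + (127 + C) = 133 + C)
(8171 + A(F))/(-33948 - 3463) = (8171 + (133 - 197))/(-33948 - 3463) = (8171 - 64)/(-37411) = 8107*(-1/37411) = -737/3401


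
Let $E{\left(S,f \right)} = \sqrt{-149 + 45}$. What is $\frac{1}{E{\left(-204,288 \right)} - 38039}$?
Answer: $- \frac{38039}{1446965625} - \frac{2 i \sqrt{26}}{1446965625} \approx -2.6289 \cdot 10^{-5} - 7.0479 \cdot 10^{-9} i$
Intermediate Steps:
$E{\left(S,f \right)} = 2 i \sqrt{26}$ ($E{\left(S,f \right)} = \sqrt{-104} = 2 i \sqrt{26}$)
$\frac{1}{E{\left(-204,288 \right)} - 38039} = \frac{1}{2 i \sqrt{26} - 38039} = \frac{1}{-38039 + 2 i \sqrt{26}}$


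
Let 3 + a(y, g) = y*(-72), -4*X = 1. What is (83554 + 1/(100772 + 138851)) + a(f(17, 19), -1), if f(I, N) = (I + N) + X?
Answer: 19403951672/239623 ≈ 80977.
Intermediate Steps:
X = -¼ (X = -¼*1 = -¼ ≈ -0.25000)
f(I, N) = -¼ + I + N (f(I, N) = (I + N) - ¼ = -¼ + I + N)
a(y, g) = -3 - 72*y (a(y, g) = -3 + y*(-72) = -3 - 72*y)
(83554 + 1/(100772 + 138851)) + a(f(17, 19), -1) = (83554 + 1/(100772 + 138851)) + (-3 - 72*(-¼ + 17 + 19)) = (83554 + 1/239623) + (-3 - 72*143/4) = (83554 + 1/239623) + (-3 - 2574) = 20021460143/239623 - 2577 = 19403951672/239623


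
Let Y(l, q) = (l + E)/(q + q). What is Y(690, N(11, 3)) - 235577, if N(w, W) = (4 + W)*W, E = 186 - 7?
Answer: -9893365/42 ≈ -2.3556e+5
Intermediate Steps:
E = 179
N(w, W) = W*(4 + W)
Y(l, q) = (179 + l)/(2*q) (Y(l, q) = (l + 179)/(q + q) = (179 + l)/((2*q)) = (179 + l)*(1/(2*q)) = (179 + l)/(2*q))
Y(690, N(11, 3)) - 235577 = (179 + 690)/(2*((3*(4 + 3)))) - 235577 = (½)*869/(3*7) - 235577 = (½)*869/21 - 235577 = (½)*(1/21)*869 - 235577 = 869/42 - 235577 = -9893365/42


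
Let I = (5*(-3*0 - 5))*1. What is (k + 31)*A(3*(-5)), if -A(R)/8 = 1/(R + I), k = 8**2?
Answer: 19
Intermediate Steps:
I = -25 (I = (5*(0 - 5))*1 = (5*(-5))*1 = -25*1 = -25)
k = 64
A(R) = -8/(-25 + R) (A(R) = -8/(R - 25) = -8/(-25 + R))
(k + 31)*A(3*(-5)) = (64 + 31)*(-8/(-25 + 3*(-5))) = 95*(-8/(-25 - 15)) = 95*(-8/(-40)) = 95*(-8*(-1/40)) = 95*(1/5) = 19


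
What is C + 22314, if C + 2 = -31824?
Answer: -9512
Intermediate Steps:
C = -31826 (C = -2 - 31824 = -31826)
C + 22314 = -31826 + 22314 = -9512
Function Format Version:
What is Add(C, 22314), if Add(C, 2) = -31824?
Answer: -9512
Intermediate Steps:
C = -31826 (C = Add(-2, -31824) = -31826)
Add(C, 22314) = Add(-31826, 22314) = -9512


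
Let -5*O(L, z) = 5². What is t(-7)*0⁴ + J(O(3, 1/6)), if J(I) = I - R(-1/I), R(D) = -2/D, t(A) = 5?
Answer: 5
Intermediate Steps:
O(L, z) = -5 (O(L, z) = -⅕*5² = -⅕*25 = -5)
J(I) = -I (J(I) = I - (-2)/((-1/I)) = I - (-2)*(-I) = I - 2*I = -I)
t(-7)*0⁴ + J(O(3, 1/6)) = 5*0⁴ - 1*(-5) = 5*0 + 5 = 0 + 5 = 5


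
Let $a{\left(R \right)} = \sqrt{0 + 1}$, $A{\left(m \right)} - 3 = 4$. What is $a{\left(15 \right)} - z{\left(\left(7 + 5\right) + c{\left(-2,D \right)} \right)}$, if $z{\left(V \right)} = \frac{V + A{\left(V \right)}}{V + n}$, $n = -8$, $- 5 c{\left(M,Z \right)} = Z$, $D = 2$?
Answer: $- \frac{25}{6} \approx -4.1667$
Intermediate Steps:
$c{\left(M,Z \right)} = - \frac{Z}{5}$
$A{\left(m \right)} = 7$ ($A{\left(m \right)} = 3 + 4 = 7$)
$z{\left(V \right)} = \frac{7 + V}{-8 + V}$ ($z{\left(V \right)} = \frac{V + 7}{V - 8} = \frac{7 + V}{-8 + V}$)
$a{\left(R \right)} = 1$ ($a{\left(R \right)} = \sqrt{1} = 1$)
$a{\left(15 \right)} - z{\left(\left(7 + 5\right) + c{\left(-2,D \right)} \right)} = 1 - \frac{7 + \left(\left(7 + 5\right) - \frac{2}{5}\right)}{-8 + \left(\left(7 + 5\right) - \frac{2}{5}\right)} = 1 - \frac{7 + \left(12 - \frac{2}{5}\right)}{-8 + \left(12 - \frac{2}{5}\right)} = 1 - \frac{7 + \frac{58}{5}}{-8 + \frac{58}{5}} = 1 - \frac{1}{\frac{18}{5}} \cdot \frac{93}{5} = 1 - \frac{5}{18} \cdot \frac{93}{5} = 1 - \frac{31}{6} = - \frac{25}{6}$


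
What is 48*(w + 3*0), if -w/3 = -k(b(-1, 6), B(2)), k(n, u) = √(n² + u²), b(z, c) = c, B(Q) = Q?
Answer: 288*√10 ≈ 910.74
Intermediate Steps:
w = 6*√10 (w = -(-3)*√(6² + 2²) = -(-3)*√(36 + 4) = -(-3)*√40 = -(-3)*2*√10 = -(-6)*√10 = 6*√10 ≈ 18.974)
48*(w + 3*0) = 48*(6*√10 + 3*0) = 48*(6*√10 + 0) = 48*(6*√10) = 288*√10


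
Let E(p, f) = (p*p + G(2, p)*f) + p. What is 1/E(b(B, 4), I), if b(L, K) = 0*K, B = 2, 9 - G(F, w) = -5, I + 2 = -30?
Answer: -1/448 ≈ -0.0022321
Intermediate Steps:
I = -32 (I = -2 - 30 = -32)
G(F, w) = 14 (G(F, w) = 9 - 1*(-5) = 9 + 5 = 14)
b(L, K) = 0
E(p, f) = p + p² + 14*f (E(p, f) = (p*p + 14*f) + p = (p² + 14*f) + p = p + p² + 14*f)
1/E(b(B, 4), I) = 1/(0 + 0² + 14*(-32)) = 1/(0 + 0 - 448) = 1/(-448) = -1/448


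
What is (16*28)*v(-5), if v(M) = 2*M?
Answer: -4480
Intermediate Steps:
(16*28)*v(-5) = (16*28)*(2*(-5)) = 448*(-10) = -4480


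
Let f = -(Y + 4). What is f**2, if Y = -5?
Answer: 1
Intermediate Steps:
f = 1 (f = -(-5 + 4) = -1*(-1) = 1)
f**2 = 1**2 = 1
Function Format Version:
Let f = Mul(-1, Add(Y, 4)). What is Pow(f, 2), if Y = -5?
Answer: 1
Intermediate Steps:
f = 1 (f = Mul(-1, Add(-5, 4)) = Mul(-1, -1) = 1)
Pow(f, 2) = Pow(1, 2) = 1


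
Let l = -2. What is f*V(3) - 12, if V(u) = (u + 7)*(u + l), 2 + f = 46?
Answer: 428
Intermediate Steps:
f = 44 (f = -2 + 46 = 44)
V(u) = (-2 + u)*(7 + u) (V(u) = (u + 7)*(u - 2) = (7 + u)*(-2 + u) = (-2 + u)*(7 + u))
f*V(3) - 12 = 44*(-14 + 3² + 5*3) - 12 = 44*(-14 + 9 + 15) - 12 = 44*10 - 12 = 440 - 12 = 428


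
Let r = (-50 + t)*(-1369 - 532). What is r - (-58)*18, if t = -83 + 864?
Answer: -1388587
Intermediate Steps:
t = 781
r = -1389631 (r = (-50 + 781)*(-1369 - 532) = 731*(-1901) = -1389631)
r - (-58)*18 = -1389631 - (-58)*18 = -1389631 - 1*(-1044) = -1389631 + 1044 = -1388587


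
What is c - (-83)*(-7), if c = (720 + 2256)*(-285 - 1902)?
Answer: -6509093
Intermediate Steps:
c = -6508512 (c = 2976*(-2187) = -6508512)
c - (-83)*(-7) = -6508512 - (-83)*(-7) = -6508512 - 1*581 = -6508512 - 581 = -6509093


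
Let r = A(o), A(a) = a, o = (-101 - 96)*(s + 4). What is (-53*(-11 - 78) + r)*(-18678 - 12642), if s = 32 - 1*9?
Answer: 18854640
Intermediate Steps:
s = 23 (s = 32 - 9 = 23)
o = -5319 (o = (-101 - 96)*(23 + 4) = -197*27 = -5319)
r = -5319
(-53*(-11 - 78) + r)*(-18678 - 12642) = (-53*(-11 - 78) - 5319)*(-18678 - 12642) = (-53*(-89) - 5319)*(-31320) = (4717 - 5319)*(-31320) = -602*(-31320) = 18854640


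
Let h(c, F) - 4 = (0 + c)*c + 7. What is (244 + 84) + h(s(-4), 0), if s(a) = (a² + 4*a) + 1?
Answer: 340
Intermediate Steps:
s(a) = 1 + a² + 4*a
h(c, F) = 11 + c² (h(c, F) = 4 + ((0 + c)*c + 7) = 4 + (c*c + 7) = 4 + (c² + 7) = 4 + (7 + c²) = 11 + c²)
(244 + 84) + h(s(-4), 0) = (244 + 84) + (11 + (1 + (-4)² + 4*(-4))²) = 328 + (11 + (1 + 16 - 16)²) = 328 + (11 + 1²) = 328 + (11 + 1) = 328 + 12 = 340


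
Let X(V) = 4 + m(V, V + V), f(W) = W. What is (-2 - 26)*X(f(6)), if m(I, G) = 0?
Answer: -112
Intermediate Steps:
X(V) = 4 (X(V) = 4 + 0 = 4)
(-2 - 26)*X(f(6)) = (-2 - 26)*4 = -28*4 = -112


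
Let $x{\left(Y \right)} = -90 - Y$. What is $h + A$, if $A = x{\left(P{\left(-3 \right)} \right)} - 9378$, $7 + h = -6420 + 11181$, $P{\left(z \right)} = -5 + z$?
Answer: $-4706$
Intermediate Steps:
$h = 4754$ ($h = -7 + \left(-6420 + 11181\right) = -7 + 4761 = 4754$)
$A = -9460$ ($A = \left(-90 - \left(-5 - 3\right)\right) - 9378 = \left(-90 - -8\right) - 9378 = \left(-90 + 8\right) - 9378 = -82 - 9378 = -9460$)
$h + A = 4754 - 9460 = -4706$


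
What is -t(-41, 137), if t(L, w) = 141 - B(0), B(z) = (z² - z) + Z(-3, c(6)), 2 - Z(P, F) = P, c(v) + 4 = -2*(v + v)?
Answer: -136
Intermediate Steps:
c(v) = -4 - 4*v (c(v) = -4 - 2*(v + v) = -4 - 4*v)
Z(P, F) = 2 - P
B(z) = 5 + z² - z (B(z) = (z² - z) + (2 - 1*(-3)) = (z² - z) + (2 + 3) = (z² - z) + 5 = 5 + z² - z)
t(L, w) = 136 (t(L, w) = 141 - (5 + 0² - 1*0) = 141 - (5 + 0 + 0) = 141 - 1*5 = 141 - 5 = 136)
-t(-41, 137) = -1*136 = -136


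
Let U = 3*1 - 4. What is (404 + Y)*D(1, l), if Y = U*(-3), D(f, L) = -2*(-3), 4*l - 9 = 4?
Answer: 2442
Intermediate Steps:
l = 13/4 (l = 9/4 + (1/4)*4 = 9/4 + 1 = 13/4 ≈ 3.2500)
D(f, L) = 6
U = -1 (U = 3 - 4 = -1)
Y = 3 (Y = -1*(-3) = 3)
(404 + Y)*D(1, l) = (404 + 3)*6 = 407*6 = 2442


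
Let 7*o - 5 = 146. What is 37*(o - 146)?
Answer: -32227/7 ≈ -4603.9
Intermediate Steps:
o = 151/7 (o = 5/7 + (1/7)*146 = 5/7 + 146/7 = 151/7 ≈ 21.571)
37*(o - 146) = 37*(151/7 - 146) = 37*(-871/7) = -32227/7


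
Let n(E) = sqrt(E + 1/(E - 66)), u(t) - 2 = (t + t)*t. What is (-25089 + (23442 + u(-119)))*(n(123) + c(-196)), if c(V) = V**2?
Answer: 1024823632 + 53354*sqrt(99921)/57 ≈ 1.0251e+9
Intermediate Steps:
u(t) = 2 + 2*t**2 (u(t) = 2 + (t + t)*t = 2 + (2*t)*t = 2 + 2*t**2)
n(E) = sqrt(E + 1/(-66 + E))
(-25089 + (23442 + u(-119)))*(n(123) + c(-196)) = (-25089 + (23442 + (2 + 2*(-119)**2)))*(sqrt((1 + 123*(-66 + 123))/(-66 + 123)) + (-196)**2) = (-25089 + (23442 + (2 + 2*14161)))*(sqrt((1 + 123*57)/57) + 38416) = (-25089 + (23442 + (2 + 28322)))*(sqrt((1 + 7011)/57) + 38416) = (-25089 + (23442 + 28324))*(sqrt((1/57)*7012) + 38416) = (-25089 + 51766)*(sqrt(7012/57) + 38416) = 26677*(2*sqrt(99921)/57 + 38416) = 26677*(38416 + 2*sqrt(99921)/57) = 1024823632 + 53354*sqrt(99921)/57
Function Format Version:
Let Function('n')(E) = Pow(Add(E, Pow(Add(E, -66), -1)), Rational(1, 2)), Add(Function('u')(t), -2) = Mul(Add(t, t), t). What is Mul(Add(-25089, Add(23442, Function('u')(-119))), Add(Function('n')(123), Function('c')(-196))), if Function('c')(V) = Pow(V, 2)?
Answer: Add(1024823632, Mul(Rational(53354, 57), Pow(99921, Rational(1, 2)))) ≈ 1.0251e+9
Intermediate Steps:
Function('u')(t) = Add(2, Mul(2, Pow(t, 2))) (Function('u')(t) = Add(2, Mul(Add(t, t), t)) = Add(2, Mul(Mul(2, t), t)) = Add(2, Mul(2, Pow(t, 2))))
Function('n')(E) = Pow(Add(E, Pow(Add(-66, E), -1)), Rational(1, 2))
Mul(Add(-25089, Add(23442, Function('u')(-119))), Add(Function('n')(123), Function('c')(-196))) = Mul(Add(-25089, Add(23442, Add(2, Mul(2, Pow(-119, 2))))), Add(Pow(Mul(Pow(Add(-66, 123), -1), Add(1, Mul(123, Add(-66, 123)))), Rational(1, 2)), Pow(-196, 2))) = Mul(Add(-25089, Add(23442, Add(2, Mul(2, 14161)))), Add(Pow(Mul(Pow(57, -1), Add(1, Mul(123, 57))), Rational(1, 2)), 38416)) = Mul(Add(-25089, Add(23442, Add(2, 28322))), Add(Pow(Mul(Rational(1, 57), Add(1, 7011)), Rational(1, 2)), 38416)) = Mul(Add(-25089, Add(23442, 28324)), Add(Pow(Mul(Rational(1, 57), 7012), Rational(1, 2)), 38416)) = Mul(Add(-25089, 51766), Add(Pow(Rational(7012, 57), Rational(1, 2)), 38416)) = Mul(26677, Add(Mul(Rational(2, 57), Pow(99921, Rational(1, 2))), 38416)) = Mul(26677, Add(38416, Mul(Rational(2, 57), Pow(99921, Rational(1, 2))))) = Add(1024823632, Mul(Rational(53354, 57), Pow(99921, Rational(1, 2))))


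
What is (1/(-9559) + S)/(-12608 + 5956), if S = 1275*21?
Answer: -63985556/15896617 ≈ -4.0251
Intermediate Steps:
S = 26775
(1/(-9559) + S)/(-12608 + 5956) = (1/(-9559) + 26775)/(-12608 + 5956) = (-1/9559 + 26775)/(-6652) = (255942224/9559)*(-1/6652) = -63985556/15896617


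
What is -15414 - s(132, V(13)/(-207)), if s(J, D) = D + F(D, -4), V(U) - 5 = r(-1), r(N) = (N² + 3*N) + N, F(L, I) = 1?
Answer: -3190903/207 ≈ -15415.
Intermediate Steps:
r(N) = N² + 4*N
V(U) = 2 (V(U) = 5 - (4 - 1) = 5 - 1*3 = 5 - 3 = 2)
s(J, D) = 1 + D (s(J, D) = D + 1 = 1 + D)
-15414 - s(132, V(13)/(-207)) = -15414 - (1 + 2/(-207)) = -15414 - (1 + 2*(-1/207)) = -15414 - (1 - 2/207) = -15414 - 1*205/207 = -15414 - 205/207 = -3190903/207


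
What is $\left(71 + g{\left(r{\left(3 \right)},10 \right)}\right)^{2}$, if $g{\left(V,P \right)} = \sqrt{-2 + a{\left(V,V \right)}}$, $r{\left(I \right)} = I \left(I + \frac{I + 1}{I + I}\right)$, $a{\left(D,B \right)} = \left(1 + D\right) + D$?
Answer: $\left(71 + \sqrt{21}\right)^{2} \approx 5712.7$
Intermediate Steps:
$a{\left(D,B \right)} = 1 + 2 D$
$r{\left(I \right)} = I \left(I + \frac{1 + I}{2 I}\right)$
$g{\left(V,P \right)} = \sqrt{-1 + 2 V}$ ($g{\left(V,P \right)} = \sqrt{-2 + \left(1 + 2 V\right)} = \sqrt{-1 + 2 V}$)
$\left(71 + g{\left(r{\left(3 \right)},10 \right)}\right)^{2} = \left(71 + \sqrt{-1 + 2 \left(\frac{1}{2} + 3^{2} + \frac{1}{2} \cdot 3\right)}\right)^{2} = \left(71 + \sqrt{-1 + 2 \left(\frac{1}{2} + 9 + \frac{3}{2}\right)}\right)^{2} = \left(71 + \sqrt{-1 + 2 \cdot 11}\right)^{2} = \left(71 + \sqrt{-1 + 22}\right)^{2} = \left(71 + \sqrt{21}\right)^{2}$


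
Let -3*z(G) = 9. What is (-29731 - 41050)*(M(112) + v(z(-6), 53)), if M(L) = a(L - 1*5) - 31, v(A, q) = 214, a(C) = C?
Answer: -20526490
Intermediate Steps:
z(G) = -3 (z(G) = -1/3*9 = -3)
M(L) = -36 + L (M(L) = (L - 1*5) - 31 = (L - 5) - 31 = (-5 + L) - 31 = -36 + L)
(-29731 - 41050)*(M(112) + v(z(-6), 53)) = (-29731 - 41050)*((-36 + 112) + 214) = -70781*(76 + 214) = -70781*290 = -20526490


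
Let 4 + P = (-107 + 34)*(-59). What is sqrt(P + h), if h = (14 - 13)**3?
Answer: 4*sqrt(269) ≈ 65.605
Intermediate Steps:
P = 4303 (P = -4 + (-107 + 34)*(-59) = -4 - 73*(-59) = -4 + 4307 = 4303)
h = 1 (h = 1**3 = 1)
sqrt(P + h) = sqrt(4303 + 1) = sqrt(4304) = 4*sqrt(269)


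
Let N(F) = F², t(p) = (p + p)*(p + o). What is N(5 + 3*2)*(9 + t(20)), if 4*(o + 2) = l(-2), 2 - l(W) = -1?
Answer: 91839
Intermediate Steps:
l(W) = 3 (l(W) = 2 - 1*(-1) = 2 + 1 = 3)
o = -5/4 (o = -2 + (¼)*3 = -2 + ¾ = -5/4 ≈ -1.2500)
t(p) = 2*p*(-5/4 + p) (t(p) = (p + p)*(p - 5/4) = (2*p)*(-5/4 + p) = 2*p*(-5/4 + p))
N(5 + 3*2)*(9 + t(20)) = (5 + 3*2)²*(9 + (½)*20*(-5 + 4*20)) = (5 + 6)²*(9 + (½)*20*(-5 + 80)) = 11²*(9 + (½)*20*75) = 121*(9 + 750) = 121*759 = 91839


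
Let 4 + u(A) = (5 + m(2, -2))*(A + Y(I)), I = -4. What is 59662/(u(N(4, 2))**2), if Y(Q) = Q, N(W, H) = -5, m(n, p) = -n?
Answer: 59662/961 ≈ 62.083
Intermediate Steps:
u(A) = -16 + 3*A (u(A) = -4 + (5 - 1*2)*(A - 4) = -4 + (5 - 2)*(-4 + A) = -4 + 3*(-4 + A) = -4 + (-12 + 3*A) = -16 + 3*A)
59662/(u(N(4, 2))**2) = 59662/((-16 + 3*(-5))**2) = 59662/((-16 - 15)**2) = 59662/((-31)**2) = 59662/961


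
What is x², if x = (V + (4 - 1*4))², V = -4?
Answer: 256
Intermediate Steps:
x = 16 (x = (-4 + (4 - 1*4))² = (-4 + (4 - 4))² = (-4 + 0)² = (-4)² = 16)
x² = 16² = 256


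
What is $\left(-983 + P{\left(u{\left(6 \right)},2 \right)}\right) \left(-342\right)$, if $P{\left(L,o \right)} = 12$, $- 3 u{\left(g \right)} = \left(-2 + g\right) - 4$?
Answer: $332082$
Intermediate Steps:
$u{\left(g \right)} = 2 - \frac{g}{3}$ ($u{\left(g \right)} = - \frac{\left(-2 + g\right) - 4}{3} = - \frac{-6 + g}{3} = 2 - \frac{g}{3}$)
$\left(-983 + P{\left(u{\left(6 \right)},2 \right)}\right) \left(-342\right) = \left(-983 + 12\right) \left(-342\right) = \left(-971\right) \left(-342\right) = 332082$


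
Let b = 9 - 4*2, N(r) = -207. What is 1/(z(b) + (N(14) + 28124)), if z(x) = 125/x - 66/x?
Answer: 1/27976 ≈ 3.5745e-5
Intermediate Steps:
b = 1 (b = 9 - 8 = 1)
z(x) = 59/x
1/(z(b) + (N(14) + 28124)) = 1/(59/1 + (-207 + 28124)) = 1/(59*1 + 27917) = 1/(59 + 27917) = 1/27976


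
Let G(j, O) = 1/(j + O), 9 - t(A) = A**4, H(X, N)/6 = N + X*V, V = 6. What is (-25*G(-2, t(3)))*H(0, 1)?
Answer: 75/37 ≈ 2.0270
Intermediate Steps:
H(X, N) = 6*N + 36*X (H(X, N) = 6*(N + X*6) = 6*(N + 6*X) = 6*N + 36*X)
t(A) = 9 - A**4
G(j, O) = 1/(O + j)
(-25*G(-2, t(3)))*H(0, 1) = (-25/((9 - 1*3**4) - 2))*(6*1 + 36*0) = (-25/((9 - 1*81) - 2))*(6 + 0) = -25/((9 - 81) - 2)*6 = -25/(-72 - 2)*6 = -25/(-74)*6 = -25*(-1/74)*6 = (25/74)*6 = 75/37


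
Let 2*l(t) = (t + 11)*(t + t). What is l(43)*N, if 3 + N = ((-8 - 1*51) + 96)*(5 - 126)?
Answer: -10402560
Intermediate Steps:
l(t) = t*(11 + t) (l(t) = ((t + 11)*(t + t))/2 = ((11 + t)*(2*t))/2 = (2*t*(11 + t))/2 = t*(11 + t))
N = -4480 (N = -3 + ((-8 - 1*51) + 96)*(5 - 126) = -3 + ((-8 - 51) + 96)*(-121) = -3 + (-59 + 96)*(-121) = -3 + 37*(-121) = -3 - 4477 = -4480)
l(43)*N = (43*(11 + 43))*(-4480) = (43*54)*(-4480) = 2322*(-4480) = -10402560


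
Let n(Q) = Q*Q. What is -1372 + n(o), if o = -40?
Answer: 228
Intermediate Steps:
n(Q) = Q²
-1372 + n(o) = -1372 + (-40)² = -1372 + 1600 = 228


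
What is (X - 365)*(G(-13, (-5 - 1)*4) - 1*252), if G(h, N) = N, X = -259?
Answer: 172224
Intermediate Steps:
(X - 365)*(G(-13, (-5 - 1)*4) - 1*252) = (-259 - 365)*((-5 - 1)*4 - 1*252) = -624*(-6*4 - 252) = -624*(-24 - 252) = -624*(-276) = 172224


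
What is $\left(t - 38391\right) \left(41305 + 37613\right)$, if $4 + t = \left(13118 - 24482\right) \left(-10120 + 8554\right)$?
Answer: $1401396565422$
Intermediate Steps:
$t = 17796020$ ($t = -4 + \left(13118 - 24482\right) \left(-10120 + 8554\right) = -4 - -17796024 = -4 + 17796024 = 17796020$)
$\left(t - 38391\right) \left(41305 + 37613\right) = \left(17796020 - 38391\right) \left(41305 + 37613\right) = 17757629 \cdot 78918 = 1401396565422$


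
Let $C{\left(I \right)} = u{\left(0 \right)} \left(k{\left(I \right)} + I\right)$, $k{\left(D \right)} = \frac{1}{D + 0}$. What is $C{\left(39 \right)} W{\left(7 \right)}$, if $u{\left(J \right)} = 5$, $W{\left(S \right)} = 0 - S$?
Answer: $- \frac{53270}{39} \approx -1365.9$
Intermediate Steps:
$W{\left(S \right)} = - S$
$k{\left(D \right)} = \frac{1}{D}$
$C{\left(I \right)} = 5 I + \frac{5}{I}$ ($C{\left(I \right)} = 5 \left(\frac{1}{I} + I\right) = 5 \left(I + \frac{1}{I}\right) = 5 I + \frac{5}{I}$)
$C{\left(39 \right)} W{\left(7 \right)} = \left(5 \cdot 39 + \frac{5}{39}\right) \left(\left(-1\right) 7\right) = \left(195 + 5 \cdot \frac{1}{39}\right) \left(-7\right) = \left(195 + \frac{5}{39}\right) \left(-7\right) = \frac{7610}{39} \left(-7\right) = - \frac{53270}{39}$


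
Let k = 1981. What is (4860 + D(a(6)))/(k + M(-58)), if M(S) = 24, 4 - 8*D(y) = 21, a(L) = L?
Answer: 38863/16040 ≈ 2.4229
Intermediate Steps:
D(y) = -17/8 (D(y) = ½ - ⅛*21 = ½ - 21/8 = -17/8)
(4860 + D(a(6)))/(k + M(-58)) = (4860 - 17/8)/(1981 + 24) = (38863/8)/2005 = (38863/8)*(1/2005) = 38863/16040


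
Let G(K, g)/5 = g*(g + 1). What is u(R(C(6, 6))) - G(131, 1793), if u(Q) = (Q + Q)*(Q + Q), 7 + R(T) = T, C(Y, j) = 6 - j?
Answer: -16083014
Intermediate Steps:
R(T) = -7 + T
G(K, g) = 5*g*(1 + g) (G(K, g) = 5*(g*(g + 1)) = 5*(g*(1 + g)) = 5*g*(1 + g))
u(Q) = 4*Q² (u(Q) = (2*Q)*(2*Q) = 4*Q²)
u(R(C(6, 6))) - G(131, 1793) = 4*(-7 + (6 - 1*6))² - 5*1793*(1 + 1793) = 4*(-7 + (6 - 6))² - 5*1793*1794 = 4*(-7 + 0)² - 1*16083210 = 4*(-7)² - 16083210 = 4*49 - 16083210 = 196 - 16083210 = -16083014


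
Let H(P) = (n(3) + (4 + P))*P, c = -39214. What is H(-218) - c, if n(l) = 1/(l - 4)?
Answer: 86084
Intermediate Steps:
n(l) = 1/(-4 + l)
H(P) = P*(3 + P) (H(P) = (1/(-4 + 3) + (4 + P))*P = (1/(-1) + (4 + P))*P = (-1 + (4 + P))*P = (3 + P)*P = P*(3 + P))
H(-218) - c = -218*(3 - 218) - 1*(-39214) = -218*(-215) + 39214 = 46870 + 39214 = 86084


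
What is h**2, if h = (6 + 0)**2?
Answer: 1296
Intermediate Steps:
h = 36 (h = 6**2 = 36)
h**2 = 36**2 = 1296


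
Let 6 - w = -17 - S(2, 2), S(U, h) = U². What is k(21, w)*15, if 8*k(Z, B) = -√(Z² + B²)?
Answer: -45*√130/8 ≈ -64.135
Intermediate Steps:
w = 27 (w = 6 - (-17 - 1*2²) = 6 - (-17 - 1*4) = 6 - (-17 - 4) = 6 - 1*(-21) = 6 + 21 = 27)
k(Z, B) = -√(B² + Z²)/8 (k(Z, B) = (-√(Z² + B²))/8 = (-√(B² + Z²))/8 = -√(B² + Z²)/8)
k(21, w)*15 = -√(27² + 21²)/8*15 = -√(729 + 441)/8*15 = -3*√130/8*15 = -45*√130/8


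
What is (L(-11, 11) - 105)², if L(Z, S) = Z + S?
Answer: 11025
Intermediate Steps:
L(Z, S) = S + Z
(L(-11, 11) - 105)² = ((11 - 11) - 105)² = (0 - 105)² = (-105)² = 11025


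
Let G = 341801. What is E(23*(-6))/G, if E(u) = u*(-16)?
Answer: 2208/341801 ≈ 0.0064599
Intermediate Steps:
E(u) = -16*u
E(23*(-6))/G = -368*(-6)/341801 = -16*(-138)*(1/341801) = 2208*(1/341801) = 2208/341801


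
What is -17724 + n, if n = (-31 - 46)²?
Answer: -11795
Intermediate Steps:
n = 5929 (n = (-77)² = 5929)
-17724 + n = -17724 + 5929 = -11795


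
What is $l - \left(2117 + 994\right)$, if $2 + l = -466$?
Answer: $-3579$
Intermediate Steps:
$l = -468$ ($l = -2 - 466 = -468$)
$l - \left(2117 + 994\right) = -468 - \left(2117 + 994\right) = -468 - 3111 = -3579$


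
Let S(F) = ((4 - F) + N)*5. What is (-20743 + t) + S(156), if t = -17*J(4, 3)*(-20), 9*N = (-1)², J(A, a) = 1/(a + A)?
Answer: -1351594/63 ≈ -21454.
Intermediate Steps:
J(A, a) = 1/(A + a)
N = ⅑ (N = (⅑)*(-1)² = (⅑)*1 = ⅑ ≈ 0.11111)
t = 340/7 (t = -17/(4 + 3)*(-20) = -17/7*(-20) = 340/7 ≈ 48.571)
S(F) = 185/9 - 5*F (S(F) = ((4 - F) + ⅑)*5 = (37/9 - F)*5 = 185/9 - 5*F)
(-20743 + t) + S(156) = (-20743 + 340/7) + (185/9 - 5*156) = -144861/7 + (185/9 - 780) = -144861/7 - 6835/9 = -1351594/63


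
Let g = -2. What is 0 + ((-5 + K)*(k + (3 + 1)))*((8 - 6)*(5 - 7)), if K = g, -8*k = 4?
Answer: 98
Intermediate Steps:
k = -½ (k = -⅛*4 = -½ ≈ -0.50000)
K = -2
0 + ((-5 + K)*(k + (3 + 1)))*((8 - 6)*(5 - 7)) = 0 + ((-5 - 2)*(-½ + (3 + 1)))*((8 - 6)*(5 - 7)) = 0 + (-7*(-½ + 4))*(2*(-2)) = 0 - 7*7/2*(-4) = 0 - 49/2*(-4) = 0 + 98 = 98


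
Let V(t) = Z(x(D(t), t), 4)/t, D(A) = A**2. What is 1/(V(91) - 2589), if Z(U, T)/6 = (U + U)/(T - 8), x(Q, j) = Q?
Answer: -1/2862 ≈ -0.00034941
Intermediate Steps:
Z(U, T) = 12*U/(-8 + T) (Z(U, T) = 6*((U + U)/(T - 8)) = 6*((2*U)/(-8 + T)) = 6*(2*U/(-8 + T)) = 12*U/(-8 + T))
V(t) = -3*t (V(t) = (12*t**2/(-8 + 4))/t = (12*t**2/(-4))/t = (12*t**2*(-1/4))/t = (-3*t**2)/t = -3*t)
1/(V(91) - 2589) = 1/(-3*91 - 2589) = 1/(-273 - 2589) = 1/(-2862) = -1/2862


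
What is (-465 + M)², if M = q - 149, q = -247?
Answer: 741321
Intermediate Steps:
M = -396 (M = -247 - 149 = -396)
(-465 + M)² = (-465 - 396)² = (-861)² = 741321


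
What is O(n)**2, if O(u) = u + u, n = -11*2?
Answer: 1936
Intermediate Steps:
n = -22
O(u) = 2*u
O(n)**2 = (2*(-22))**2 = (-44)**2 = 1936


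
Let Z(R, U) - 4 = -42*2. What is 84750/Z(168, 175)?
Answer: -8475/8 ≈ -1059.4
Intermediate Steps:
Z(R, U) = -80 (Z(R, U) = 4 - 42*2 = 4 - 84 = -80)
84750/Z(168, 175) = 84750/(-80) = 84750*(-1/80) = -8475/8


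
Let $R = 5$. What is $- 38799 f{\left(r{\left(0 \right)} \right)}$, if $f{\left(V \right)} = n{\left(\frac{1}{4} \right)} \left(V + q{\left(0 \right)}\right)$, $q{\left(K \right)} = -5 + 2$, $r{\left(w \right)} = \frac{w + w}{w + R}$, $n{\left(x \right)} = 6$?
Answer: $698382$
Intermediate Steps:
$r{\left(w \right)} = \frac{2 w}{5 + w}$ ($r{\left(w \right)} = \frac{w + w}{w + 5} = \frac{2 w}{5 + w}$)
$q{\left(K \right)} = -3$
$f{\left(V \right)} = -18 + 6 V$ ($f{\left(V \right)} = 6 \left(V - 3\right) = 6 \left(-3 + V\right) = -18 + 6 V$)
$- 38799 f{\left(r{\left(0 \right)} \right)} = - 38799 \left(-18 + 6 \cdot 2 \cdot 0 \frac{1}{5 + 0}\right) = - 38799 \left(-18 + 6 \cdot 2 \cdot 0 \cdot \frac{1}{5}\right) = - 38799 \left(-18 + 6 \cdot 0\right) = - 38799 \left(-18 + 0\right) = \left(-38799\right) \left(-18\right) = 698382$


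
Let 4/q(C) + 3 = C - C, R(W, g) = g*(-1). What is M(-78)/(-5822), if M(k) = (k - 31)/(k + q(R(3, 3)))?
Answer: -327/1385636 ≈ -0.00023599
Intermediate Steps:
R(W, g) = -g
q(C) = -4/3 (q(C) = 4/(-3 + (C - C)) = 4/(-3 + 0) = 4/(-3) = 4*(-1/3) = -4/3)
M(k) = (-31 + k)/(-4/3 + k) (M(k) = (k - 31)/(k - 4/3) = (-31 + k)/(-4/3 + k))
M(-78)/(-5822) = (3*(-31 - 78)/(-4 + 3*(-78)))/(-5822) = (3*(-109)/(-4 - 234))*(-1/5822) = (3*(-109)/(-238))*(-1/5822) = (3*(-1/238)*(-109))*(-1/5822) = (327/238)*(-1/5822) = -327/1385636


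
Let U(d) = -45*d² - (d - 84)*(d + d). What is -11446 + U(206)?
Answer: -1971330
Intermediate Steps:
U(d) = -45*d² - 2*d*(-84 + d) (U(d) = -45*d² - (-84 + d)*2*d = -45*d² - 2*d*(-84 + d))
-11446 + U(206) = -11446 + 206*(168 - 47*206) = -11446 + 206*(168 - 9682) = -11446 + 206*(-9514) = -11446 - 1959884 = -1971330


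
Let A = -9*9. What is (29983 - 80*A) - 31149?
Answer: 5314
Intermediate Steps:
A = -81
(29983 - 80*A) - 31149 = (29983 - 80*(-81)) - 31149 = (29983 + 6480) - 31149 = 36463 - 31149 = 5314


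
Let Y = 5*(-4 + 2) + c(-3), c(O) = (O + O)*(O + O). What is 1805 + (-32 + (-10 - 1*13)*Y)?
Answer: 1175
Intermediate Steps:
c(O) = 4*O**2 (c(O) = (2*O)*(2*O) = 4*O**2)
Y = 26 (Y = 5*(-4 + 2) + 4*(-3)**2 = 5*(-2) + 4*9 = -10 + 36 = 26)
1805 + (-32 + (-10 - 1*13)*Y) = 1805 + (-32 + (-10 - 1*13)*26) = 1805 + (-32 + (-10 - 13)*26) = 1805 + (-32 - 23*26) = 1805 + (-32 - 598) = 1805 - 630 = 1175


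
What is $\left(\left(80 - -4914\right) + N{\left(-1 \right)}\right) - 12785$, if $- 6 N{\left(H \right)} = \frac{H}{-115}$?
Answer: $- \frac{5375791}{690} \approx -7791.0$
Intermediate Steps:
$N{\left(H \right)} = \frac{H}{690}$ ($N{\left(H \right)} = - \frac{H \frac{1}{-115}}{6} = - \frac{H \left(- \frac{1}{115}\right)}{6} = - \frac{\left(- \frac{1}{115}\right) H}{6} = \frac{H}{690}$)
$\left(\left(80 - -4914\right) + N{\left(-1 \right)}\right) - 12785 = \left(\left(80 - -4914\right) + \frac{1}{690} \left(-1\right)\right) - 12785 = \left(\left(80 + 4914\right) - \frac{1}{690}\right) - 12785 = \left(4994 - \frac{1}{690}\right) - 12785 = \frac{3445859}{690} - 12785 = - \frac{5375791}{690}$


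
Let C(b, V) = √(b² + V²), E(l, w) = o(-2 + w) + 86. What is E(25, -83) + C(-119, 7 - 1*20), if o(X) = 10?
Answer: 96 + √14330 ≈ 215.71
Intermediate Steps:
E(l, w) = 96 (E(l, w) = 10 + 86 = 96)
C(b, V) = √(V² + b²)
E(25, -83) + C(-119, 7 - 1*20) = 96 + √((7 - 1*20)² + (-119)²) = 96 + √((7 - 20)² + 14161) = 96 + √((-13)² + 14161) = 96 + √(169 + 14161) = 96 + √14330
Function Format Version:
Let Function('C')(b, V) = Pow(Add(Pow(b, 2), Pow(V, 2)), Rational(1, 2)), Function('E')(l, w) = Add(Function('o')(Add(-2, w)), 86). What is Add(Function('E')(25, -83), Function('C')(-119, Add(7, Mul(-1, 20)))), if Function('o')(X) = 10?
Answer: Add(96, Pow(14330, Rational(1, 2))) ≈ 215.71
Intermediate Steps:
Function('E')(l, w) = 96 (Function('E')(l, w) = Add(10, 86) = 96)
Function('C')(b, V) = Pow(Add(Pow(V, 2), Pow(b, 2)), Rational(1, 2))
Add(Function('E')(25, -83), Function('C')(-119, Add(7, Mul(-1, 20)))) = Add(96, Pow(Add(Pow(Add(7, Mul(-1, 20)), 2), Pow(-119, 2)), Rational(1, 2))) = Add(96, Pow(Add(Pow(Add(7, -20), 2), 14161), Rational(1, 2))) = Add(96, Pow(Add(Pow(-13, 2), 14161), Rational(1, 2))) = Add(96, Pow(Add(169, 14161), Rational(1, 2))) = Add(96, Pow(14330, Rational(1, 2)))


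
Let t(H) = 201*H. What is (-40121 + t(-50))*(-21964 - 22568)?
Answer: 2234214972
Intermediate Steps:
(-40121 + t(-50))*(-21964 - 22568) = (-40121 + 201*(-50))*(-21964 - 22568) = (-40121 - 10050)*(-44532) = -50171*(-44532) = 2234214972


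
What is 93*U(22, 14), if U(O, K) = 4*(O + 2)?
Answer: 8928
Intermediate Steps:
U(O, K) = 8 + 4*O (U(O, K) = 4*(2 + O) = 8 + 4*O)
93*U(22, 14) = 93*(8 + 4*22) = 93*(8 + 88) = 93*96 = 8928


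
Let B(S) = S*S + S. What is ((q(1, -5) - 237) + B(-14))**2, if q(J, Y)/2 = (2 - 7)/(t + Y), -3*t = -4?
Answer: 330625/121 ≈ 2732.4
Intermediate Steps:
t = 4/3 (t = -1/3*(-4) = 4/3 ≈ 1.3333)
q(J, Y) = -10/(4/3 + Y) (q(J, Y) = 2*((2 - 7)/(4/3 + Y)) = 2*(-5/(4/3 + Y)) = -10/(4/3 + Y))
B(S) = S + S**2 (B(S) = S**2 + S = S + S**2)
((q(1, -5) - 237) + B(-14))**2 = ((-30/(4 + 3*(-5)) - 237) - 14*(1 - 14))**2 = ((-30/(4 - 15) - 237) - 14*(-13))**2 = ((-30/(-11) - 237) + 182)**2 = ((-30*(-1/11) - 237) + 182)**2 = ((30/11 - 237) + 182)**2 = (-2577/11 + 182)**2 = (-575/11)**2 = 330625/121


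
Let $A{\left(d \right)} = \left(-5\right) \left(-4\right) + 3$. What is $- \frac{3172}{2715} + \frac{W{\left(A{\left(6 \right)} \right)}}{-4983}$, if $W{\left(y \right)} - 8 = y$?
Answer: $- \frac{5296747}{4509615} \approx -1.1745$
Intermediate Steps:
$A{\left(d \right)} = 23$ ($A{\left(d \right)} = 20 + 3 = 23$)
$W{\left(y \right)} = 8 + y$
$- \frac{3172}{2715} + \frac{W{\left(A{\left(6 \right)} \right)}}{-4983} = - \frac{3172}{2715} + \frac{8 + 23}{-4983} = \left(-3172\right) \frac{1}{2715} + 31 \left(- \frac{1}{4983}\right) = - \frac{3172}{2715} - \frac{31}{4983} = - \frac{5296747}{4509615}$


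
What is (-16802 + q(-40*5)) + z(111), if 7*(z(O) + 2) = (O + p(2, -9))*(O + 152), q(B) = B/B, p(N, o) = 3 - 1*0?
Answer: -87639/7 ≈ -12520.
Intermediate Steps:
p(N, o) = 3 (p(N, o) = 3 + 0 = 3)
q(B) = 1
z(O) = -2 + (3 + O)*(152 + O)/7 (z(O) = -2 + ((O + 3)*(O + 152))/7 = -2 + ((3 + O)*(152 + O))/7 = -2 + (3 + O)*(152 + O)/7)
(-16802 + q(-40*5)) + z(111) = (-16802 + 1) + (442/7 + (1/7)*111**2 + (155/7)*111) = -16801 + (442/7 + (1/7)*12321 + 17205/7) = -16801 + (442/7 + 12321/7 + 17205/7) = -16801 + 29968/7 = -87639/7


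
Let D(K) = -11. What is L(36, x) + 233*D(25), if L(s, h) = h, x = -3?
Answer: -2566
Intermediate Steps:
L(36, x) + 233*D(25) = -3 + 233*(-11) = -3 - 2563 = -2566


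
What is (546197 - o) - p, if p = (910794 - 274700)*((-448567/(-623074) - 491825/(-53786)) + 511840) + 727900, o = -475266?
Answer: -2727799120965091325509/8378164541 ≈ -3.2558e+11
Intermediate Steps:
p = 2727807678950177868992/8378164541 (p = 636094*((-448567*(-1/623074) - 491825*(-1/53786)) + 511840) + 727900 = 636094*((448567/623074 + 491825/53786) + 511840) + 727900 = 636094*(82642498678/8378164541 + 511840) + 727900 = 636094*(4288362381164118/8378164541) + 727900 = 2727801580484208475092/8378164541 + 727900 = 2727807678950177868992/8378164541 ≈ 3.2559e+11)
(546197 - o) - p = (546197 - 1*(-475266)) - 1*2727807678950177868992/8378164541 = (546197 + 475266) - 2727807678950177868992/8378164541 = 1021463 - 2727807678950177868992/8378164541 = -2727799120965091325509/8378164541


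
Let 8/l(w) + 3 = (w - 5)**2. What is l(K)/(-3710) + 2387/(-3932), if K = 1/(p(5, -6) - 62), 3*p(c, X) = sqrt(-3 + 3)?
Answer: -377267553697/621356639540 ≈ -0.60717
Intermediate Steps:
p(c, X) = 0 (p(c, X) = sqrt(-3 + 3)/3 = sqrt(0)/3 = (1/3)*0 = 0)
K = -1/62 (K = 1/(0 - 62) = 1/(-62) = -1/62 ≈ -0.016129)
l(w) = 8/(-3 + (-5 + w)**2) (l(w) = 8/(-3 + (w - 5)**2) = 8/(-3 + (-5 + w)**2))
l(K)/(-3710) + 2387/(-3932) = (8/(-3 + (-5 - 1/62)**2))/(-3710) + 2387/(-3932) = (8/(-3 + (-311/62)**2))*(-1/3710) + 2387*(-1/3932) = (8/(-3 + 96721/3844))*(-1/3710) - 2387/3932 = (8/(85189/3844))*(-1/3710) - 2387/3932 = (8*(3844/85189))*(-1/3710) - 2387/3932 = (30752/85189)*(-1/3710) - 2387/3932 = -15376/158025595 - 2387/3932 = -377267553697/621356639540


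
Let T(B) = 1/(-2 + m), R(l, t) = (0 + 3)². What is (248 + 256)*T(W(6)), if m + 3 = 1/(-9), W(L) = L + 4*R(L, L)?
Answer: -2268/23 ≈ -98.609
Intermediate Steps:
R(l, t) = 9 (R(l, t) = 3² = 9)
W(L) = 36 + L (W(L) = L + 4*9 = L + 36 = 36 + L)
m = -28/9 (m = -3 + 1/(-9) = -3 + 1*(-⅑) = -3 - ⅑ = -28/9 ≈ -3.1111)
T(B) = -9/46 (T(B) = 1/(-2 - 28/9) = 1/(-46/9) = -9/46)
(248 + 256)*T(W(6)) = (248 + 256)*(-9/46) = 504*(-9/46) = -2268/23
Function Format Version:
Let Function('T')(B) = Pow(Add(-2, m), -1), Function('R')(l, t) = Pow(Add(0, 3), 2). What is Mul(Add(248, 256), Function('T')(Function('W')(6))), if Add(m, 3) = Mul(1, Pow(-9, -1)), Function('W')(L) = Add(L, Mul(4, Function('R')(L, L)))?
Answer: Rational(-2268, 23) ≈ -98.609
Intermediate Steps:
Function('R')(l, t) = 9 (Function('R')(l, t) = Pow(3, 2) = 9)
Function('W')(L) = Add(36, L) (Function('W')(L) = Add(L, Mul(4, 9)) = Add(L, 36) = Add(36, L))
m = Rational(-28, 9) (m = Add(-3, Mul(1, Pow(-9, -1))) = Add(-3, Mul(1, Rational(-1, 9))) = Add(-3, Rational(-1, 9)) = Rational(-28, 9) ≈ -3.1111)
Function('T')(B) = Rational(-9, 46) (Function('T')(B) = Pow(Add(-2, Rational(-28, 9)), -1) = Pow(Rational(-46, 9), -1) = Rational(-9, 46))
Mul(Add(248, 256), Function('T')(Function('W')(6))) = Mul(Add(248, 256), Rational(-9, 46)) = Mul(504, Rational(-9, 46)) = Rational(-2268, 23)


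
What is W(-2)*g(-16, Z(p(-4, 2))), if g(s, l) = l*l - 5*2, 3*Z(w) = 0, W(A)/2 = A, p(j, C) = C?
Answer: 40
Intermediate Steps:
W(A) = 2*A
Z(w) = 0 (Z(w) = (⅓)*0 = 0)
g(s, l) = -10 + l² (g(s, l) = l² - 10 = -10 + l²)
W(-2)*g(-16, Z(p(-4, 2))) = (2*(-2))*(-10 + 0²) = -4*(-10 + 0) = -4*(-10) = 40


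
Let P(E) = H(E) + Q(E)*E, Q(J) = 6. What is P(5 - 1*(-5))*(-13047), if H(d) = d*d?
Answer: -2087520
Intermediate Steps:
H(d) = d²
P(E) = E² + 6*E
P(5 - 1*(-5))*(-13047) = ((5 - 1*(-5))*(6 + (5 - 1*(-5))))*(-13047) = ((5 + 5)*(6 + (5 + 5)))*(-13047) = (10*(6 + 10))*(-13047) = (10*16)*(-13047) = 160*(-13047) = -2087520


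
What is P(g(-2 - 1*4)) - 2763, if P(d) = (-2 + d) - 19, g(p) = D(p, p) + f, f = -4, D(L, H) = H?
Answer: -2794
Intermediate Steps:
g(p) = -4 + p (g(p) = p - 4 = -4 + p)
P(d) = -21 + d
P(g(-2 - 1*4)) - 2763 = (-21 + (-4 + (-2 - 1*4))) - 2763 = (-21 + (-4 + (-2 - 4))) - 2763 = (-21 + (-4 - 6)) - 2763 = (-21 - 10) - 2763 = -31 - 2763 = -2794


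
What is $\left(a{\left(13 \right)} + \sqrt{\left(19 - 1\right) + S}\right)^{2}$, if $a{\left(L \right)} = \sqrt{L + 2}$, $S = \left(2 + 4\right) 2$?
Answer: $45 + 30 \sqrt{2} \approx 87.426$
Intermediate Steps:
$S = 12$ ($S = 6 \cdot 2 = 12$)
$a{\left(L \right)} = \sqrt{2 + L}$
$\left(a{\left(13 \right)} + \sqrt{\left(19 - 1\right) + S}\right)^{2} = \left(\sqrt{2 + 13} + \sqrt{\left(19 - 1\right) + 12}\right)^{2} = \left(\sqrt{15} + \sqrt{\left(19 - 1\right) + 12}\right)^{2} = \left(\sqrt{15} + \sqrt{18 + 12}\right)^{2} = \left(\sqrt{15} + \sqrt{30}\right)^{2}$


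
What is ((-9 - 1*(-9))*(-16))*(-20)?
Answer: 0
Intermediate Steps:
((-9 - 1*(-9))*(-16))*(-20) = ((-9 + 9)*(-16))*(-20) = (0*(-16))*(-20) = 0*(-20) = 0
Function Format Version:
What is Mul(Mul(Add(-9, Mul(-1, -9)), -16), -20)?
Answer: 0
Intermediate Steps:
Mul(Mul(Add(-9, Mul(-1, -9)), -16), -20) = Mul(Mul(Add(-9, 9), -16), -20) = Mul(Mul(0, -16), -20) = Mul(0, -20) = 0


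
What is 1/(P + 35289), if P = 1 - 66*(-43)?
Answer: 1/38128 ≈ 2.6227e-5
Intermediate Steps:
P = 2839 (P = 1 + 2838 = 2839)
1/(P + 35289) = 1/(2839 + 35289) = 1/38128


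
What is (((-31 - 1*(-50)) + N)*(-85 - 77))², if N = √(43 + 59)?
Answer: 12150972 + 997272*√102 ≈ 2.2223e+7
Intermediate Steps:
N = √102 ≈ 10.100
(((-31 - 1*(-50)) + N)*(-85 - 77))² = (((-31 - 1*(-50)) + √102)*(-85 - 77))² = (((-31 + 50) + √102)*(-162))² = ((19 + √102)*(-162))² = (-3078 - 162*√102)²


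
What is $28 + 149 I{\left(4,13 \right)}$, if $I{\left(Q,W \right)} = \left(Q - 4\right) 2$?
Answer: $28$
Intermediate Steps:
$I{\left(Q,W \right)} = -8 + 2 Q$ ($I{\left(Q,W \right)} = \left(-4 + Q\right) 2 = -8 + 2 Q$)
$28 + 149 I{\left(4,13 \right)} = 28 + 149 \left(-8 + 2 \cdot 4\right) = 28 + 149 \left(-8 + 8\right) = 28 + 149 \cdot 0 = 28 + 0 = 28$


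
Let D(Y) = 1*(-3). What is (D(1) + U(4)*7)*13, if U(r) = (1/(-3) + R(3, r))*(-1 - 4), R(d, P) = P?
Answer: -5122/3 ≈ -1707.3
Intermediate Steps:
D(Y) = -3
U(r) = 5/3 - 5*r (U(r) = (1/(-3) + r)*(-1 - 4) = (-1/3 + r)*(-5) = 5/3 - 5*r)
(D(1) + U(4)*7)*13 = (-3 + (5/3 - 5*4)*7)*13 = (-3 + (5/3 - 20)*7)*13 = (-3 - 55/3*7)*13 = (-3 - 385/3)*13 = -394/3*13 = -5122/3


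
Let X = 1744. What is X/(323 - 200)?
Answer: 1744/123 ≈ 14.179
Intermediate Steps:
X/(323 - 200) = 1744/(323 - 200) = 1744/123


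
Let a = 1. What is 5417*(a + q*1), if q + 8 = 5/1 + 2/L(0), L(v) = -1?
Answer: -21668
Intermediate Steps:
q = -5 (q = -8 + (5/1 + 2/(-1)) = -8 + (5*1 + 2*(-1)) = -8 + (5 - 2) = -8 + 3 = -5)
5417*(a + q*1) = 5417*(1 - 5*1) = 5417*(1 - 5) = 5417*(-4) = -21668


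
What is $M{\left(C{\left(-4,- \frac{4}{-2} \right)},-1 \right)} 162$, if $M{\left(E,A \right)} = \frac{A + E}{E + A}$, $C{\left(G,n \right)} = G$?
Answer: $162$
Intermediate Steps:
$M{\left(E,A \right)} = 1$ ($M{\left(E,A \right)} = \frac{A + E}{A + E} = 1$)
$M{\left(C{\left(-4,- \frac{4}{-2} \right)},-1 \right)} 162 = 1 \cdot 162 = 162$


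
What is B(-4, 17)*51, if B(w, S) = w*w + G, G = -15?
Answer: 51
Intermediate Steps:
B(w, S) = -15 + w**2 (B(w, S) = w*w - 15 = w**2 - 15 = -15 + w**2)
B(-4, 17)*51 = (-15 + (-4)**2)*51 = (-15 + 16)*51 = 1*51 = 51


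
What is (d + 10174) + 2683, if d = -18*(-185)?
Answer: 16187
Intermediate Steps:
d = 3330
(d + 10174) + 2683 = (3330 + 10174) + 2683 = 13504 + 2683 = 16187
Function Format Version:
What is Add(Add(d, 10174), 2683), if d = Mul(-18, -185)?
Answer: 16187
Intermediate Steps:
d = 3330
Add(Add(d, 10174), 2683) = Add(Add(3330, 10174), 2683) = Add(13504, 2683) = 16187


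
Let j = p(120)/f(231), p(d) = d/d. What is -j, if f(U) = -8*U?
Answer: 1/1848 ≈ 0.00054113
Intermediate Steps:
p(d) = 1
j = -1/1848 (j = 1/(-8*231) = 1/(-1848) = 1*(-1/1848) = -1/1848 ≈ -0.00054113)
-j = -1*(-1/1848) = 1/1848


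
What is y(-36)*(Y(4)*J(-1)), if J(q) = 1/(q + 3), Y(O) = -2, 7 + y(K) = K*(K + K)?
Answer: -2585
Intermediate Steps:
y(K) = -7 + 2*K**2 (y(K) = -7 + K*(K + K) = -7 + K*(2*K) = -7 + 2*K**2)
J(q) = 1/(3 + q)
y(-36)*(Y(4)*J(-1)) = (-7 + 2*(-36)**2)*(-2/(3 - 1)) = (-7 + 2*1296)*(-2/2) = (-7 + 2592)*(-2*1/2) = 2585*(-1) = -2585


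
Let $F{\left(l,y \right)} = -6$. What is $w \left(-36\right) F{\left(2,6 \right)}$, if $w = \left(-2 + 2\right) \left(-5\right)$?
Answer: $0$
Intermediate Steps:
$w = 0$ ($w = 0 \left(-5\right) = 0$)
$w \left(-36\right) F{\left(2,6 \right)} = 0 \left(-36\right) \left(-6\right) = 0 \left(-6\right) = 0$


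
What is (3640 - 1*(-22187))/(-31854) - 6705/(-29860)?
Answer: -18587105/31705348 ≈ -0.58624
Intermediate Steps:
(3640 - 1*(-22187))/(-31854) - 6705/(-29860) = (3640 + 22187)*(-1/31854) - 6705*(-1/29860) = 25827*(-1/31854) + 1341/5972 = -8609/10618 + 1341/5972 = -18587105/31705348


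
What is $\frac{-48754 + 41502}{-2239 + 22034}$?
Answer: $- \frac{196}{535} \approx -0.36635$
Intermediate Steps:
$\frac{-48754 + 41502}{-2239 + 22034} = - \frac{7252}{19795} = \left(-7252\right) \frac{1}{19795} = - \frac{196}{535}$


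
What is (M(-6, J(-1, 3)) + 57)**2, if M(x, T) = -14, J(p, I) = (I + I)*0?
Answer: 1849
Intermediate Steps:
J(p, I) = 0 (J(p, I) = (2*I)*0 = 0)
(M(-6, J(-1, 3)) + 57)**2 = (-14 + 57)**2 = 43**2 = 1849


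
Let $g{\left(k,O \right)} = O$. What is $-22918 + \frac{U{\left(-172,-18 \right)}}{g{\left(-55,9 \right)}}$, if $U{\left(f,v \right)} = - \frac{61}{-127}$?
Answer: $- \frac{26195213}{1143} \approx -22918.0$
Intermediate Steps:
$U{\left(f,v \right)} = \frac{61}{127}$ ($U{\left(f,v \right)} = \left(-61\right) \left(- \frac{1}{127}\right) = \frac{61}{127}$)
$-22918 + \frac{U{\left(-172,-18 \right)}}{g{\left(-55,9 \right)}} = -22918 + \frac{61}{127 \cdot 9} = -22918 + \frac{61}{127} \cdot \frac{1}{9} = -22918 + \frac{61}{1143} = - \frac{26195213}{1143}$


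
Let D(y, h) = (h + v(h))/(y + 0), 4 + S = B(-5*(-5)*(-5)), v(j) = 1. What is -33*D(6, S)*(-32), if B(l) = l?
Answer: -22528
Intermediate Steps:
S = -129 (S = -4 - 5*(-5)*(-5) = -4 + 25*(-5) = -4 - 125 = -129)
D(y, h) = (1 + h)/y (D(y, h) = (h + 1)/(y + 0) = (1 + h)/y)
-33*D(6, S)*(-32) = -33*(1 - 129)/6*(-32) = -11*(-128)/2*(-32) = -33*(-64/3)*(-32) = 704*(-32) = -22528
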